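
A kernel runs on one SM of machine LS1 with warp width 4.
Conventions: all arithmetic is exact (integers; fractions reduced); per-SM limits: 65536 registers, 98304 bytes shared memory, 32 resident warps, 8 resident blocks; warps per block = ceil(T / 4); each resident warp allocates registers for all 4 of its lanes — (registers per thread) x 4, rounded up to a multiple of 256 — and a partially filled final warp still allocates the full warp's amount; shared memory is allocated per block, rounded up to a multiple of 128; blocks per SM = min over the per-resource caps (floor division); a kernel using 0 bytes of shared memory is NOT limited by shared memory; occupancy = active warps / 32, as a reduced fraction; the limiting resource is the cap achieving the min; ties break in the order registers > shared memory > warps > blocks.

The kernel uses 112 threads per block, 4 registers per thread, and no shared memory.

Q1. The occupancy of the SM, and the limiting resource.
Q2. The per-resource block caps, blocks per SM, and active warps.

Answer: occupancy 7/8, limited by warps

registers: 9 blocks
shared memory: no limit (kernel uses none)
warps: 1 block
blocks: 8 blocks

Answer: 1 block, 28 active warps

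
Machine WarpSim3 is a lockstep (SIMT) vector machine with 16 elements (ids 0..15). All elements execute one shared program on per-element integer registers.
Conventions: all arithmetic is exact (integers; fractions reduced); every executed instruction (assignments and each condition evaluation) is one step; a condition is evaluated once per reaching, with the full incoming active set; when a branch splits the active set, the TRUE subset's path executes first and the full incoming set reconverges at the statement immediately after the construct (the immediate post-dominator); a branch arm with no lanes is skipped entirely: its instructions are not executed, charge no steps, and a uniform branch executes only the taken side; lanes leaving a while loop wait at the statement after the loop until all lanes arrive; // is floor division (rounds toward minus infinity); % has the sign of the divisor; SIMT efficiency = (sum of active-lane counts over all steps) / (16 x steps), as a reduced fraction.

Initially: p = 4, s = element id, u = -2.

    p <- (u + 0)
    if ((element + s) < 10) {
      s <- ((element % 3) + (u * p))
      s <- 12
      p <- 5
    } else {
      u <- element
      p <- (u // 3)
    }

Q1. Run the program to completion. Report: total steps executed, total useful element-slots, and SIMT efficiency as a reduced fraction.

Answer: 7 steps, 69 useful, 69/112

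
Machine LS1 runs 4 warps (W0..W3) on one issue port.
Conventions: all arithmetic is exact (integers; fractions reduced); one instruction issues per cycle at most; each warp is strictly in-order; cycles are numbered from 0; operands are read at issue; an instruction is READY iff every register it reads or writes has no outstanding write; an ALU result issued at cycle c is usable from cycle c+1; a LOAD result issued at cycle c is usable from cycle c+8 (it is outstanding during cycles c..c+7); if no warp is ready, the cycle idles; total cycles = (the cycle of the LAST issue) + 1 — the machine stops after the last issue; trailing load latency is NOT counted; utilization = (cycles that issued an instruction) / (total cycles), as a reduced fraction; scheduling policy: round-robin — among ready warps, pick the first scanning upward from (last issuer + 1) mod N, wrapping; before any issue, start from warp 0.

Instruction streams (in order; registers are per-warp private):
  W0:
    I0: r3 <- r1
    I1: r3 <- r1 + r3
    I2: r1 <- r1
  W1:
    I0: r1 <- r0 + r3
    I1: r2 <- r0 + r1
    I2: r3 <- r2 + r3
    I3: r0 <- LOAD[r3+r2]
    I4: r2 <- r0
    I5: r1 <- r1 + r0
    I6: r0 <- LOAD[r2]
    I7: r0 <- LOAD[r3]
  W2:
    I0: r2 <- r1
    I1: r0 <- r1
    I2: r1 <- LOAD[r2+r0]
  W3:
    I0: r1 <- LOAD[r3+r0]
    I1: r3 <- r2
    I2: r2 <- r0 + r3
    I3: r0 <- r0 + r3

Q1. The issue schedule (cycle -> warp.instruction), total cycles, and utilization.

cycle 0: W0.I0
cycle 1: W1.I0
cycle 2: W2.I0
cycle 3: W3.I0
cycle 4: W0.I1
cycle 5: W1.I1
cycle 6: W2.I1
cycle 7: W3.I1
cycle 8: W0.I2
cycle 9: W1.I2
cycle 10: W2.I2
cycle 11: W3.I2
cycle 12: W1.I3
cycle 13: W3.I3
cycle 14: idle
cycle 15: idle
cycle 16: idle
cycle 17: idle
cycle 18: idle
cycle 19: idle
cycle 20: W1.I4
cycle 21: W1.I5
cycle 22: W1.I6
cycle 23: idle
cycle 24: idle
cycle 25: idle
cycle 26: idle
cycle 27: idle
cycle 28: idle
cycle 29: idle
cycle 30: W1.I7

Answer: 31 cycles, utilization 18/31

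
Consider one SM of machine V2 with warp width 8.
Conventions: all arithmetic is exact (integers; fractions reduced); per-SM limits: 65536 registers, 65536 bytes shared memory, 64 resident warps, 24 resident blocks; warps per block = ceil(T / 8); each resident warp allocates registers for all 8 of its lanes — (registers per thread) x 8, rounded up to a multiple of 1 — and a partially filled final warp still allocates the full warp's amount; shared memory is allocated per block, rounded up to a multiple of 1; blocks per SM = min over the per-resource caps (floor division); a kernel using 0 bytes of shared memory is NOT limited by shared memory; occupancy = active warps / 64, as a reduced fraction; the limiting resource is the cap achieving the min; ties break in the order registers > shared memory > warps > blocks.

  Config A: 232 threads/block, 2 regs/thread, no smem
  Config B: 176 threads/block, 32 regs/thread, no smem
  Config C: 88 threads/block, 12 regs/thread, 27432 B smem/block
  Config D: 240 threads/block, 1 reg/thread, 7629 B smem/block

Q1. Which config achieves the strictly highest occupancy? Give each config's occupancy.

occupancies: A 29/32, B 11/16, C 11/32, D 15/16

Answer: D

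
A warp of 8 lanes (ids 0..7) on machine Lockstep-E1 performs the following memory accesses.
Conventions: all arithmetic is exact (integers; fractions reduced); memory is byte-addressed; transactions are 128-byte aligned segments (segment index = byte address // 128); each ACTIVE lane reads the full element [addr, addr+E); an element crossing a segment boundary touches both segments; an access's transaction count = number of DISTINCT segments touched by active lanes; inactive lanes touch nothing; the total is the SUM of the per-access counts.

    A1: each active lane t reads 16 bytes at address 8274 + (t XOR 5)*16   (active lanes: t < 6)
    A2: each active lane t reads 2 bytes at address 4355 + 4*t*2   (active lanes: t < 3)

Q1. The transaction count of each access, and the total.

A1: 2 transactions
A2: 1 transaction

Answer: 2,1; total 3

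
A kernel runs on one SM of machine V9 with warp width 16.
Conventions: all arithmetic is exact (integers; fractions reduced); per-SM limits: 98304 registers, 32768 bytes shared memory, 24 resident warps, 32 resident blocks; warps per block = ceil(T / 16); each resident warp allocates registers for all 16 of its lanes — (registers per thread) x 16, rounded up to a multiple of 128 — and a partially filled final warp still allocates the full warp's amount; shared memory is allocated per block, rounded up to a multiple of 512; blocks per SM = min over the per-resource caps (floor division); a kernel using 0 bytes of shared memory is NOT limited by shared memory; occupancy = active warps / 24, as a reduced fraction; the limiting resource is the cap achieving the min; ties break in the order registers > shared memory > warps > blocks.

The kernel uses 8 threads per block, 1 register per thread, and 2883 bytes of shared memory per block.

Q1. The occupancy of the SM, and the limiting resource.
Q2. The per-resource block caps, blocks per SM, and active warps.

Answer: occupancy 5/12, limited by shared memory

registers: 768 blocks
shared memory: 10 blocks
warps: 24 blocks
blocks: 32 blocks

Answer: 10 blocks, 10 active warps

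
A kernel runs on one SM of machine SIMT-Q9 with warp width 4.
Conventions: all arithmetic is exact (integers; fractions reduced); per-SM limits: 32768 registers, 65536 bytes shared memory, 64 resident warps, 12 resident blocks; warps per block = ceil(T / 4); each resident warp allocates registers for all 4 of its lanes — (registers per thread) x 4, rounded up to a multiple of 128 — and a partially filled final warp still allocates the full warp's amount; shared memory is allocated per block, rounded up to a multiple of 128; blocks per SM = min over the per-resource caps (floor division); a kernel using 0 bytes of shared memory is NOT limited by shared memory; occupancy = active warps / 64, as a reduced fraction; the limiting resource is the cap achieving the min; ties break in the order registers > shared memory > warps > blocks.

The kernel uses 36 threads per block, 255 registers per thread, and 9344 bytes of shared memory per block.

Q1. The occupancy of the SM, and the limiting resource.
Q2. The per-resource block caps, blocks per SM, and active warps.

Answer: occupancy 27/64, limited by registers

registers: 3 blocks
shared memory: 7 blocks
warps: 7 blocks
blocks: 12 blocks

Answer: 3 blocks, 27 active warps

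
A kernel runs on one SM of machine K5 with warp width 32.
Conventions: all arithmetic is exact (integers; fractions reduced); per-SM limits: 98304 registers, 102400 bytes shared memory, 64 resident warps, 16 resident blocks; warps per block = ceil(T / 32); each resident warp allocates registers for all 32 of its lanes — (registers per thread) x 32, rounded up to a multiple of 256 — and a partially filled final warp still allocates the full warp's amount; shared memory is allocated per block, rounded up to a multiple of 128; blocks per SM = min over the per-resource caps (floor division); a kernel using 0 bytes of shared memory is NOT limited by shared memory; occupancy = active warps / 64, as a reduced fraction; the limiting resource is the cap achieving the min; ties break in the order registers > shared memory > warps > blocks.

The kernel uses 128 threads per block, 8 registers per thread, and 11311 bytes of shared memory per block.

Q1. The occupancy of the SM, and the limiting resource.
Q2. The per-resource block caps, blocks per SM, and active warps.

Answer: occupancy 1/2, limited by shared memory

registers: 96 blocks
shared memory: 8 blocks
warps: 16 blocks
blocks: 16 blocks

Answer: 8 blocks, 32 active warps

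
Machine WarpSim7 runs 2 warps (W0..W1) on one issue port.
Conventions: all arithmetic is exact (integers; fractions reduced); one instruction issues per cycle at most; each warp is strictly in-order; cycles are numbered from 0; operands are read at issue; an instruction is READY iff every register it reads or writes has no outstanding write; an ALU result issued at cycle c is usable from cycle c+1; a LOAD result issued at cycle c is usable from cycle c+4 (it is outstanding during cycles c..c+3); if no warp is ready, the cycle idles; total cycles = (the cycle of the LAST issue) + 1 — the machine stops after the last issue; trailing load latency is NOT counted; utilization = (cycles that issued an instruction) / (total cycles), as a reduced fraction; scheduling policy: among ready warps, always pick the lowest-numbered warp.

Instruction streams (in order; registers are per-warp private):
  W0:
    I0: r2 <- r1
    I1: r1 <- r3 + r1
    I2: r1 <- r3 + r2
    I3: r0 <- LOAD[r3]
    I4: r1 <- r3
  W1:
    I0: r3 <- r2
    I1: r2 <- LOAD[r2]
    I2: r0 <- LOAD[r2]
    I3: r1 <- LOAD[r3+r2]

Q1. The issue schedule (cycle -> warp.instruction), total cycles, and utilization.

cycle 0: W0.I0
cycle 1: W0.I1
cycle 2: W0.I2
cycle 3: W0.I3
cycle 4: W0.I4
cycle 5: W1.I0
cycle 6: W1.I1
cycle 7: idle
cycle 8: idle
cycle 9: idle
cycle 10: W1.I2
cycle 11: W1.I3

Answer: 12 cycles, utilization 3/4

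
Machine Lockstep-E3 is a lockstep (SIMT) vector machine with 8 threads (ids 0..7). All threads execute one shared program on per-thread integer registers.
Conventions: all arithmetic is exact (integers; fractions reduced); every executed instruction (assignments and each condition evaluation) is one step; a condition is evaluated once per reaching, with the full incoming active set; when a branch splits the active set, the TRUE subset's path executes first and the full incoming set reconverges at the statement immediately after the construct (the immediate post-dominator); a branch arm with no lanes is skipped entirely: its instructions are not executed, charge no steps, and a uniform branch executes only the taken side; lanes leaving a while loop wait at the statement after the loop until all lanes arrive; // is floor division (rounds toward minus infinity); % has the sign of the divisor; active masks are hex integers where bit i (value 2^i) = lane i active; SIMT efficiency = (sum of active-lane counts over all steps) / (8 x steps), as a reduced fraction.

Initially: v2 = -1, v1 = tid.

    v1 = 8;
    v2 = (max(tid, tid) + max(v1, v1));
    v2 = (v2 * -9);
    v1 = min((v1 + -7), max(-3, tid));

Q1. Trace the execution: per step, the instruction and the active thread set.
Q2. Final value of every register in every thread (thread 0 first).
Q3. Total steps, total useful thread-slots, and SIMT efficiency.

step 0: v1 <- 8                      0xff
step 1: v2 <- (max(tid, tid) + max(v1, v1)) 0xff
step 2: v2 <- (v2 * -9)              0xff
step 3: v1 <- min((v1 + -7), max(-3, tid)) 0xff

Answer: 4 steps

v2: -72,-81,-90,-99,-108,-117,-126,-135
v1: 0,1,1,1,1,1,1,1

steps = 4; useful = 32; efficiency = 32/32 = 1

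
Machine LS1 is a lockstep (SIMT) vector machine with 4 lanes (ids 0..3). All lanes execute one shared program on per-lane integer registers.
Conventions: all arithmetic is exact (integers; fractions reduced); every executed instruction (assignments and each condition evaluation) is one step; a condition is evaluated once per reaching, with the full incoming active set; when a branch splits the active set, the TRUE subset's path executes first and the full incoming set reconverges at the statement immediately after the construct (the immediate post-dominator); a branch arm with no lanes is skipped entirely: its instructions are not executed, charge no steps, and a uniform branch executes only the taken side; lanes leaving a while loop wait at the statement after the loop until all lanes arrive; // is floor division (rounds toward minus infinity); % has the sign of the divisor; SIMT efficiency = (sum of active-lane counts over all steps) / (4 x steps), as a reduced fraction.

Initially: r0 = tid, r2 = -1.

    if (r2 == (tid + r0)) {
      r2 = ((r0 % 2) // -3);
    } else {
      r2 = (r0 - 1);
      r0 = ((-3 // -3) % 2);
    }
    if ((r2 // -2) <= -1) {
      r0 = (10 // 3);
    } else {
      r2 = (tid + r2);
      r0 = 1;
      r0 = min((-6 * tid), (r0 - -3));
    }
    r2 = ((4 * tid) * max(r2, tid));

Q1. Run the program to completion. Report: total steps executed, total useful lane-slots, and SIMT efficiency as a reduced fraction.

Answer: 9 steps, 28 useful, 7/9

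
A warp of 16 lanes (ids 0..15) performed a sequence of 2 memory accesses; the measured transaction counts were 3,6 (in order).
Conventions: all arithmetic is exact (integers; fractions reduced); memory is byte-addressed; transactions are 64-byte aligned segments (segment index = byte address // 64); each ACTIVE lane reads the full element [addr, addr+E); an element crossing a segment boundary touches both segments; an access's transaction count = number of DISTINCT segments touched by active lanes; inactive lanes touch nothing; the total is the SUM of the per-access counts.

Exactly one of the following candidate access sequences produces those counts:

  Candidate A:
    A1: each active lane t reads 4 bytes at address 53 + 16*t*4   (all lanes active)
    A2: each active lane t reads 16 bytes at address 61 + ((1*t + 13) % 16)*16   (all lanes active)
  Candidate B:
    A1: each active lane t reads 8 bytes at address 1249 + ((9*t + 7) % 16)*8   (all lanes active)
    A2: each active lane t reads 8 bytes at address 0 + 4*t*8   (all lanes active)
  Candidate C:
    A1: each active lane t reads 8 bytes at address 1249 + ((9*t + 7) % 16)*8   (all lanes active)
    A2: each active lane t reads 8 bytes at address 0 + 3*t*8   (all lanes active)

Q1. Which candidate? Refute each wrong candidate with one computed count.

A: A1 gives 16 transactions, not 3
B: A2 gives 8 transactions, not 6
C: all counts match (3,6)

Answer: C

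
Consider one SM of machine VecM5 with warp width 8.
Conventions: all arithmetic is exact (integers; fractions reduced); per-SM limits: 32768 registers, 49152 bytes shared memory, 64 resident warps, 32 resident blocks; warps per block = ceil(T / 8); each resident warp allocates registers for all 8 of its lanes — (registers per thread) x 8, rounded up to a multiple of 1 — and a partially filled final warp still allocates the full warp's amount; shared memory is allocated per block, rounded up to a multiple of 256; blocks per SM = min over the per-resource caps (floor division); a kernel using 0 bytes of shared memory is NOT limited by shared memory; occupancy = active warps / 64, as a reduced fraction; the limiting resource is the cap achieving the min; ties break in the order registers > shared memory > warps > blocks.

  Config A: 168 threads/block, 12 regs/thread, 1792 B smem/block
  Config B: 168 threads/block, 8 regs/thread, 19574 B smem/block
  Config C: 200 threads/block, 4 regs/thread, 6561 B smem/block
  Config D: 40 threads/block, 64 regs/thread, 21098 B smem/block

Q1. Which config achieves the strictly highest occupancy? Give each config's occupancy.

occupancies: A 63/64, B 21/32, C 25/32, D 5/32

Answer: A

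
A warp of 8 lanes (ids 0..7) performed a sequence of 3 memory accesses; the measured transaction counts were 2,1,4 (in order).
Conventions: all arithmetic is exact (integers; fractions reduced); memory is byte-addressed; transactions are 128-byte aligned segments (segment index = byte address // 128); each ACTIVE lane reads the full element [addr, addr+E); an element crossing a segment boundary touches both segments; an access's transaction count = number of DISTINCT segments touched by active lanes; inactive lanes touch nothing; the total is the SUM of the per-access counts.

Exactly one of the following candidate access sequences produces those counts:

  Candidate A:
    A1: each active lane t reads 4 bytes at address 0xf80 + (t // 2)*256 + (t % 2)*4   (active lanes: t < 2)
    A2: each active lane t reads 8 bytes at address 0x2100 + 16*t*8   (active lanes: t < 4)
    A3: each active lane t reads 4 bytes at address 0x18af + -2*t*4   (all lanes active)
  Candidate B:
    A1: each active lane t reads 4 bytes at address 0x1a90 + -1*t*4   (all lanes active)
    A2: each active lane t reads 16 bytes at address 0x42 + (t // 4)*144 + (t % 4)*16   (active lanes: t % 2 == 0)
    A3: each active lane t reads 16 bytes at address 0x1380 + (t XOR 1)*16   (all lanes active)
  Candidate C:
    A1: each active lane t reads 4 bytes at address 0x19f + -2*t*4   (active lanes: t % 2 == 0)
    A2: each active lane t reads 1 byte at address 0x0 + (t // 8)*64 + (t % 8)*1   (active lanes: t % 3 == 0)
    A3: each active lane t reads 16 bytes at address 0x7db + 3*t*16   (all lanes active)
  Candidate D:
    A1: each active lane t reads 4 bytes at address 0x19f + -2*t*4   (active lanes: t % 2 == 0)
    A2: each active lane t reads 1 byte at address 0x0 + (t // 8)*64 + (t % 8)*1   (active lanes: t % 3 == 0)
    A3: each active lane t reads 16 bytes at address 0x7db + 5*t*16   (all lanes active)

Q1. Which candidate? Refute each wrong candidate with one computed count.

A: A1 gives 1 transaction, not 2
B: A2 gives 3 transactions, not 1
D: A3 gives 6 transactions, not 4
C: all counts match (2,1,4)

Answer: C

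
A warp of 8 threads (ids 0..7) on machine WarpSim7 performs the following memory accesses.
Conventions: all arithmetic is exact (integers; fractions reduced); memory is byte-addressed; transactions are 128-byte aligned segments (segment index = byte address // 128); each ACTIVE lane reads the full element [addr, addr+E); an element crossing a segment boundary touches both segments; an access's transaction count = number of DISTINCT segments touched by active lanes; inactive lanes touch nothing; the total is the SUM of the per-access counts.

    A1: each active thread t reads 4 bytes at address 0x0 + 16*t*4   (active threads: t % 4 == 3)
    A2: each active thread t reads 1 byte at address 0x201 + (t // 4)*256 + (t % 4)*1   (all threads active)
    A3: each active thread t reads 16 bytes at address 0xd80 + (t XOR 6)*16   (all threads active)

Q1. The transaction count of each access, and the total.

A1: 2 transactions
A2: 2 transactions
A3: 1 transaction

Answer: 2,2,1; total 5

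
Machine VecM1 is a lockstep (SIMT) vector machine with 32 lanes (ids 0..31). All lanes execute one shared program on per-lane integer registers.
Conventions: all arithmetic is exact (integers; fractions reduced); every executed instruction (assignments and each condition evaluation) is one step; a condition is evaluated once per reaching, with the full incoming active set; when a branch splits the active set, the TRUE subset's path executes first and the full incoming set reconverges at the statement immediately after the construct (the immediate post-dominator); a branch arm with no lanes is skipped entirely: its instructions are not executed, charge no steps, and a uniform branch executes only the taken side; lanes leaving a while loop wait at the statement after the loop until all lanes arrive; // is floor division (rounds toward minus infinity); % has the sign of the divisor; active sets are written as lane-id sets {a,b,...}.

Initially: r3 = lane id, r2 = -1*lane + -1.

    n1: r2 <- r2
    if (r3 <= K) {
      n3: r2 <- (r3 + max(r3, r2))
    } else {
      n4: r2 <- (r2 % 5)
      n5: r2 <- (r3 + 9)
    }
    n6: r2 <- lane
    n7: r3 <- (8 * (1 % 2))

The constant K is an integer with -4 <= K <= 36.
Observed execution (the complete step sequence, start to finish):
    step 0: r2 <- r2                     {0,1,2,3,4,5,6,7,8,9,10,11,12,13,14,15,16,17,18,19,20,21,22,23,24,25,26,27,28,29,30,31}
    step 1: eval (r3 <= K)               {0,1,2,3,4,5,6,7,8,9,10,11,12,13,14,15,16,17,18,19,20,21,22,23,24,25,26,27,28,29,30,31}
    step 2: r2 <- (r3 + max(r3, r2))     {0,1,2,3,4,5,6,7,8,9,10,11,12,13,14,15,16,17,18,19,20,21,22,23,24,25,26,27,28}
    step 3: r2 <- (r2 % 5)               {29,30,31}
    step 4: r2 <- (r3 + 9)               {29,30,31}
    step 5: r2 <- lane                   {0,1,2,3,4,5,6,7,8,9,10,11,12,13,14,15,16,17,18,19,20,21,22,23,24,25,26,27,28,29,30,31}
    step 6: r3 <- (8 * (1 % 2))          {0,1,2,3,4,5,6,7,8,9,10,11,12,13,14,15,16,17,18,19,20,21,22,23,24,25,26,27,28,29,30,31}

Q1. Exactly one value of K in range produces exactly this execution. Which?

Answer: K = 28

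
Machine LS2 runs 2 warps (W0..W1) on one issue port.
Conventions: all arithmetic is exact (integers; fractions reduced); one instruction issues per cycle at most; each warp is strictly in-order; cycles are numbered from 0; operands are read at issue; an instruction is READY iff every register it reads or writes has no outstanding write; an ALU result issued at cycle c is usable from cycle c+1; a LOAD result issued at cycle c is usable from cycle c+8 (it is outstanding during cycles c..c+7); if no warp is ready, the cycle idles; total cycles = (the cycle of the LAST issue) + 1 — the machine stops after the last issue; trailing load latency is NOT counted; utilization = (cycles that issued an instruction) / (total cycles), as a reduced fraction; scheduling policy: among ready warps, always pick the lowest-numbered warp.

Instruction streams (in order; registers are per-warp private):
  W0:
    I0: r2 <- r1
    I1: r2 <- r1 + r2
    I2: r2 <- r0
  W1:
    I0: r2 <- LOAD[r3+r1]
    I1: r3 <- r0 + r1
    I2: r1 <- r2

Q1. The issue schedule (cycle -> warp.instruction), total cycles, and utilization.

cycle 0: W0.I0
cycle 1: W0.I1
cycle 2: W0.I2
cycle 3: W1.I0
cycle 4: W1.I1
cycle 5: idle
cycle 6: idle
cycle 7: idle
cycle 8: idle
cycle 9: idle
cycle 10: idle
cycle 11: W1.I2

Answer: 12 cycles, utilization 1/2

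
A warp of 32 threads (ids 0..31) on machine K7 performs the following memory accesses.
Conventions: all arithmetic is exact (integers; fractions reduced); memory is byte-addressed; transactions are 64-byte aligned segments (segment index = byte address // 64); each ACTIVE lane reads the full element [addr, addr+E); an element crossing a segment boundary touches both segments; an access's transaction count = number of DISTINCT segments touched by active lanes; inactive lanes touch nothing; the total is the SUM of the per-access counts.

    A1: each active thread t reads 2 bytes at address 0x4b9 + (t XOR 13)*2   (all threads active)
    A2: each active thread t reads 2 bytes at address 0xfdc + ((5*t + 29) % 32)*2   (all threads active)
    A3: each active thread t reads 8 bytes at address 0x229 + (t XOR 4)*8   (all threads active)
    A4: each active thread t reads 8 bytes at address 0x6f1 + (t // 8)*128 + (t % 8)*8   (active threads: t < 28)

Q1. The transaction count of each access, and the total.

A1: 2 transactions
A2: 2 transactions
A3: 5 transactions
A4: 8 transactions

Answer: 2,2,5,8; total 17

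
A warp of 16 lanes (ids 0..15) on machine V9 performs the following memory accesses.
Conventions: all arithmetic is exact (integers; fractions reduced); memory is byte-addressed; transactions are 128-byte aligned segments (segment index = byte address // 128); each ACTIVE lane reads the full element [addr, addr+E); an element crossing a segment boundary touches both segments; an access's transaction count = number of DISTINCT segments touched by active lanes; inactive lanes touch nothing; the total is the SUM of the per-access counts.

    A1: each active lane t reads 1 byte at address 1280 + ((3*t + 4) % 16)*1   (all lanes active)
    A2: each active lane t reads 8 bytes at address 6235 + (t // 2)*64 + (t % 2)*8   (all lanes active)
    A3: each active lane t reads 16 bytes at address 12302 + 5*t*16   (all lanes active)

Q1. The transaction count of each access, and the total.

A1: 1 transaction
A2: 5 transactions
A3: 10 transactions

Answer: 1,5,10; total 16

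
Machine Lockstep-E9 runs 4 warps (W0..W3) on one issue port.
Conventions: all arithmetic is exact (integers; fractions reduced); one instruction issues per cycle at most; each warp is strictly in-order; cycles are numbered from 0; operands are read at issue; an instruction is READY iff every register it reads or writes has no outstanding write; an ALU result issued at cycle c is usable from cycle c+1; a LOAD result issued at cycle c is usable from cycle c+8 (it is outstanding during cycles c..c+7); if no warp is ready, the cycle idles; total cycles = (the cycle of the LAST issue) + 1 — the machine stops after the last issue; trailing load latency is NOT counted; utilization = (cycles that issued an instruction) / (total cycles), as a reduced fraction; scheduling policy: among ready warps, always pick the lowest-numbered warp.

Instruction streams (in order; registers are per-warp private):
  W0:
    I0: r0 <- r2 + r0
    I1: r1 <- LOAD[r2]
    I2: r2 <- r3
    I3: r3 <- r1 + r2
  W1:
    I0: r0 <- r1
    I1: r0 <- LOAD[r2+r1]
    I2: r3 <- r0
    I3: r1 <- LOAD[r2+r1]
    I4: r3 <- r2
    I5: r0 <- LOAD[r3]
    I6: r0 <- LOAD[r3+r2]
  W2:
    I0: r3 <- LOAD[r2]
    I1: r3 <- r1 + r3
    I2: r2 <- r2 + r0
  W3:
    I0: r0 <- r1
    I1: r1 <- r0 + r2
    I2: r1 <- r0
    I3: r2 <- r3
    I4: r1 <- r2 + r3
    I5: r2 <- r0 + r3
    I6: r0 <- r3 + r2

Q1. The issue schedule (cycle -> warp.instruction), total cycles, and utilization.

cycle 0: W0.I0
cycle 1: W0.I1
cycle 2: W0.I2
cycle 3: W1.I0
cycle 4: W1.I1
cycle 5: W2.I0
cycle 6: W3.I0
cycle 7: W3.I1
cycle 8: W3.I2
cycle 9: W0.I3
cycle 10: W3.I3
cycle 11: W3.I4
cycle 12: W1.I2
cycle 13: W1.I3
cycle 14: W1.I4
cycle 15: W1.I5
cycle 16: W2.I1
cycle 17: W2.I2
cycle 18: W3.I5
cycle 19: W3.I6
cycle 20: idle
cycle 21: idle
cycle 22: idle
cycle 23: W1.I6

Answer: 24 cycles, utilization 7/8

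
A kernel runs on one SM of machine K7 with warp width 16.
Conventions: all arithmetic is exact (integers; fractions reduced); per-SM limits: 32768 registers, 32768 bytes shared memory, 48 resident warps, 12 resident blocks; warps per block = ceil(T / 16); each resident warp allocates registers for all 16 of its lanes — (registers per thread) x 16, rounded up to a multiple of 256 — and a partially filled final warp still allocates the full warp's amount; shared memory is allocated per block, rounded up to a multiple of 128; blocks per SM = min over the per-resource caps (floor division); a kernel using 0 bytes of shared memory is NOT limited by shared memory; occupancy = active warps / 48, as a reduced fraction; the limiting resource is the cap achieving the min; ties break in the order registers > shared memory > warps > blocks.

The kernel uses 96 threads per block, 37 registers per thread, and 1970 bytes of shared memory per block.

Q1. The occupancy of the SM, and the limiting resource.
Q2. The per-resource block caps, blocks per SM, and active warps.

Answer: occupancy 7/8, limited by registers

registers: 7 blocks
shared memory: 16 blocks
warps: 8 blocks
blocks: 12 blocks

Answer: 7 blocks, 42 active warps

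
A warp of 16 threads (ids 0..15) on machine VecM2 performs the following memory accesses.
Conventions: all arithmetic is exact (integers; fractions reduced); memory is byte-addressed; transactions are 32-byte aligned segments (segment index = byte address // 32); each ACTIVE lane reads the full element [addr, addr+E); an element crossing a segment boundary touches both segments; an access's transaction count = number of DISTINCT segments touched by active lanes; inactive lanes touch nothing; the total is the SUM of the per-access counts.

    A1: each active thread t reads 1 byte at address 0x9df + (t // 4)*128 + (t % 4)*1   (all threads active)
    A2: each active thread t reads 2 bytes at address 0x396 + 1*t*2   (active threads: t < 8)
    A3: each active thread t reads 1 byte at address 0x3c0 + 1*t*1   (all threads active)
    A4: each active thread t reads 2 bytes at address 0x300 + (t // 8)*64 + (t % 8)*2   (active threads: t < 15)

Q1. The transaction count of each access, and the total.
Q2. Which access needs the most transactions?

A1: 8 transactions
A2: 2 transactions
A3: 1 transaction
A4: 2 transactions

Answer: 8,2,1,2; total 13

Answer: A1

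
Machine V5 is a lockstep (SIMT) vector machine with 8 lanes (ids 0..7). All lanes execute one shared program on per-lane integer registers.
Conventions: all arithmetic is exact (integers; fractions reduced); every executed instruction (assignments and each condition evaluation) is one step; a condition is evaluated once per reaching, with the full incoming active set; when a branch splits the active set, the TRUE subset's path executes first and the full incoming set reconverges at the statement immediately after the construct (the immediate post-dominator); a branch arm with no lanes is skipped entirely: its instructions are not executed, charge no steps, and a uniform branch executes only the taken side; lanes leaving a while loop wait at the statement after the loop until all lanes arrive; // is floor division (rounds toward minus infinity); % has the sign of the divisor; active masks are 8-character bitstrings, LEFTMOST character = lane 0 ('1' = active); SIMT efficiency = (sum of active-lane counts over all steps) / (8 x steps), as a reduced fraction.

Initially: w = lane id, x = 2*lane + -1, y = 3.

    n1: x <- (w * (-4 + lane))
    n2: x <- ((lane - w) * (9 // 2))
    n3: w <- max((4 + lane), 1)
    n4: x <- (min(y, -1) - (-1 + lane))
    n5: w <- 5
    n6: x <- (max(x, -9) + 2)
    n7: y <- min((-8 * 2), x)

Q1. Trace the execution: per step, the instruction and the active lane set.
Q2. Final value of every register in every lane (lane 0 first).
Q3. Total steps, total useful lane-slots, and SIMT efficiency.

step 0: x <- (w * (-4 + lane))       11111111
step 1: x <- ((lane - w) * (9 // 2)) 11111111
step 2: w <- max((4 + lane), 1)      11111111
step 3: x <- (min(y, -1) - (-1 + lane)) 11111111
step 4: w <- 5                       11111111
step 5: x <- (max(x, -9) + 2)        11111111
step 6: y <- min((-8 * 2), x)        11111111

Answer: 7 steps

w: 5,5,5,5,5,5,5,5
x: 2,1,0,-1,-2,-3,-4,-5
y: -16,-16,-16,-16,-16,-16,-16,-16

steps = 7; useful = 56; efficiency = 56/56 = 1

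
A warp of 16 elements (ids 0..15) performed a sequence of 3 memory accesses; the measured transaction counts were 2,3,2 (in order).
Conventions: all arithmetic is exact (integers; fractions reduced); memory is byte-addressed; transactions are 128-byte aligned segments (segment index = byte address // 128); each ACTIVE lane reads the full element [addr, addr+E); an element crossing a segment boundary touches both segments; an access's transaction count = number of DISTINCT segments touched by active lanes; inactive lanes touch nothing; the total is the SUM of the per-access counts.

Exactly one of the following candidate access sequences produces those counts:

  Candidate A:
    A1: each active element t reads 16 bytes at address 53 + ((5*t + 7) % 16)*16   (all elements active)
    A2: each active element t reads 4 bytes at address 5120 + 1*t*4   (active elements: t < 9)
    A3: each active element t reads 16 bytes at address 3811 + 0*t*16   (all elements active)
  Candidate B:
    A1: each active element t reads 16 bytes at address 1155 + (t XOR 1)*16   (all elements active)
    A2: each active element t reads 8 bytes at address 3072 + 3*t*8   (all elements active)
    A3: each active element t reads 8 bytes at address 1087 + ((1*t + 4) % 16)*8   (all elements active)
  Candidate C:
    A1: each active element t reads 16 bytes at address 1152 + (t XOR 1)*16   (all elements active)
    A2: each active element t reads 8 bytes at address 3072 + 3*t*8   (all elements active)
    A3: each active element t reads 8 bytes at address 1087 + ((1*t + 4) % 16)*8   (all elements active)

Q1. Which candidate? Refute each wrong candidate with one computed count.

A: A1 gives 3 transactions, not 2
B: A1 gives 3 transactions, not 2
C: all counts match (2,3,2)

Answer: C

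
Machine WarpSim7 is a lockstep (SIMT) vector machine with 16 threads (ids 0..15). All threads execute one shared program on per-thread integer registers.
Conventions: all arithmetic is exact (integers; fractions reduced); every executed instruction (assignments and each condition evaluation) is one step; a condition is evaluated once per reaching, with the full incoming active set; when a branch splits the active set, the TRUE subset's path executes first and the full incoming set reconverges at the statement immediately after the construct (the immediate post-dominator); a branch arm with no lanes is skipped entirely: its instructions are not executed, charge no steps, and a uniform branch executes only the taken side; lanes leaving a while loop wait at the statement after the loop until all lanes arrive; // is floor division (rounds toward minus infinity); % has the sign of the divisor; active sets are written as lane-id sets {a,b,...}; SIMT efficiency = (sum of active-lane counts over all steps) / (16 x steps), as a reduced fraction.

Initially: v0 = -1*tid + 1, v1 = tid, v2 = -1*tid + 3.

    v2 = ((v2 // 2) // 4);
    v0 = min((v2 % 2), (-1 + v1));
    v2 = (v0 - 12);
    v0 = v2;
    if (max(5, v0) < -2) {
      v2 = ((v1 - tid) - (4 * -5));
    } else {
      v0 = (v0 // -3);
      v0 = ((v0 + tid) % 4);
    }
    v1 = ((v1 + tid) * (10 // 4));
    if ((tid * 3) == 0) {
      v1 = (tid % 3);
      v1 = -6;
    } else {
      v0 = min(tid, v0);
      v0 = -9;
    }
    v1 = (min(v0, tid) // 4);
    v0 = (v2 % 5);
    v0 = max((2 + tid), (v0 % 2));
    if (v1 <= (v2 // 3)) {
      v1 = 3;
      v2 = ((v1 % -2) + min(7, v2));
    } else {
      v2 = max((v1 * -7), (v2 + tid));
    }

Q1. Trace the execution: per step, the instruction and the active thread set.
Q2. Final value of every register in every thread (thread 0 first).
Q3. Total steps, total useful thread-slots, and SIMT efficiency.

step 0: v2 <- ((v2 // 2) // 4)       {0,1,2,3,4,5,6,7,8,9,10,11,12,13,14,15}
step 1: v0 <- min((v2 % 2), (-1 + v1)) {0,1,2,3,4,5,6,7,8,9,10,11,12,13,14,15}
step 2: v2 <- (v0 - 12)              {0,1,2,3,4,5,6,7,8,9,10,11,12,13,14,15}
step 3: v0 <- v2                     {0,1,2,3,4,5,6,7,8,9,10,11,12,13,14,15}
step 4: eval (max(5, v0) < -2)       {0,1,2,3,4,5,6,7,8,9,10,11,12,13,14,15}
step 5: v0 <- (v0 // -3)             {0,1,2,3,4,5,6,7,8,9,10,11,12,13,14,15}
step 6: v0 <- ((v0 + tid) % 4)       {0,1,2,3,4,5,6,7,8,9,10,11,12,13,14,15}
step 7: v1 <- ((v1 + tid) * (10 // 4)) {0,1,2,3,4,5,6,7,8,9,10,11,12,13,14,15}
step 8: eval ((tid * 3) == 0)        {0,1,2,3,4,5,6,7,8,9,10,11,12,13,14,15}
step 9: v1 <- (tid % 3)              {0}
step 10: v1 <- -6                     {0}
step 11: v0 <- min(tid, v0)           {1,2,3,4,5,6,7,8,9,10,11,12,13,14,15}
step 12: v0 <- -9                     {1,2,3,4,5,6,7,8,9,10,11,12,13,14,15}
step 13: v1 <- (min(v0, tid) // 4)    {0,1,2,3,4,5,6,7,8,9,10,11,12,13,14,15}
step 14: v0 <- (v2 % 5)               {0,1,2,3,4,5,6,7,8,9,10,11,12,13,14,15}
step 15: v0 <- max((2 + tid), (v0 % 2)) {0,1,2,3,4,5,6,7,8,9,10,11,12,13,14,15}
step 16: eval (v1 <= (v2 // 3))       {0,1,2,3,4,5,6,7,8,9,10,11,12,13,14,15}
step 17: v2 <- max((v1 * -7), (v2 + tid)) {0,1,2,3,4,5,6,7,8,9,10,11,12,13,14,15}

Answer: 18 steps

v0: 2,3,4,5,6,7,8,9,10,11,12,13,14,15,16,17
v1: 0,-3,-3,-3,-3,-3,-3,-3,-3,-3,-3,-3,-3,-3,-3,-3
v2: 0,21,21,21,21,21,21,21,21,21,21,21,21,21,21,21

steps = 18; useful = 256; efficiency = 256/288 = 8/9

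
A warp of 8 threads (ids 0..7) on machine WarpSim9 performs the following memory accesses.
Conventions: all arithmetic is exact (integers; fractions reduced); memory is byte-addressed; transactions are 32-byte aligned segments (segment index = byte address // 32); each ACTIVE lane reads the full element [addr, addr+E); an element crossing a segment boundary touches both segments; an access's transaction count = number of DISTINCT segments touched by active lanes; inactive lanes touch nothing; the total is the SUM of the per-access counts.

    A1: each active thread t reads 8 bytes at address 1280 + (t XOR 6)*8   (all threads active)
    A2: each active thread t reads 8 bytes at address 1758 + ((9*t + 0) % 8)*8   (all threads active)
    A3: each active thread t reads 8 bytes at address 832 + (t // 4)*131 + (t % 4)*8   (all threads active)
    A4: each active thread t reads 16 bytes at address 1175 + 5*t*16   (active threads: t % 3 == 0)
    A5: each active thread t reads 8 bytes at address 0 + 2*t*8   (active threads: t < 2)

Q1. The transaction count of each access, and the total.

A1: 2 transactions
A2: 3 transactions
A3: 3 transactions
A4: 5 transactions
A5: 1 transaction

Answer: 2,3,3,5,1; total 14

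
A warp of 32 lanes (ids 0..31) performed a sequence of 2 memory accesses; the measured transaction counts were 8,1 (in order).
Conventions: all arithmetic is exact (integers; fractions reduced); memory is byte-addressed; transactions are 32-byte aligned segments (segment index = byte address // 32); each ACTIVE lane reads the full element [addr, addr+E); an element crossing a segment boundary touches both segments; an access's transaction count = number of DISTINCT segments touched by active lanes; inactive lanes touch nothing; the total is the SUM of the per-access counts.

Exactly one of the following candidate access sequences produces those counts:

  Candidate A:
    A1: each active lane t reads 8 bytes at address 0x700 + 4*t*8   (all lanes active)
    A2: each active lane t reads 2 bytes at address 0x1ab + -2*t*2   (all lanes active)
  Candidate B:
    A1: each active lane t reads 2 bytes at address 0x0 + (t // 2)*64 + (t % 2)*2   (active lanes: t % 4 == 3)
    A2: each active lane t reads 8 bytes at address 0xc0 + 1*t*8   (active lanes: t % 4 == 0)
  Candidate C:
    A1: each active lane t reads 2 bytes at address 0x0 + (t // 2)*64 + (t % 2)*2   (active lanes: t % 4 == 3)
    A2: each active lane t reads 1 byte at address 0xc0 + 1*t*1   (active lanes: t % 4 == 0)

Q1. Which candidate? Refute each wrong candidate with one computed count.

A: A1 gives 32 transactions, not 8
B: A2 gives 8 transactions, not 1
C: all counts match (8,1)

Answer: C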